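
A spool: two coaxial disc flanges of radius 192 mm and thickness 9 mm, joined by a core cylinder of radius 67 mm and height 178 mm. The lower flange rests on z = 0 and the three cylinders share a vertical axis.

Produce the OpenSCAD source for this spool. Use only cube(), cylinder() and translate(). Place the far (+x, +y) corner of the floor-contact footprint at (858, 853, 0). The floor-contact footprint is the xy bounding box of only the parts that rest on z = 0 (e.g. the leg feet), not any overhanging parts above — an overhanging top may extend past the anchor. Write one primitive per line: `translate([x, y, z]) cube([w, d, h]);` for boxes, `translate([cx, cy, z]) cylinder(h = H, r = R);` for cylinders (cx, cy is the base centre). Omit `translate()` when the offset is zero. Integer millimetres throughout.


translate([666, 661, 0]) cylinder(h = 9, r = 192);
translate([666, 661, 9]) cylinder(h = 178, r = 67);
translate([666, 661, 187]) cylinder(h = 9, r = 192);


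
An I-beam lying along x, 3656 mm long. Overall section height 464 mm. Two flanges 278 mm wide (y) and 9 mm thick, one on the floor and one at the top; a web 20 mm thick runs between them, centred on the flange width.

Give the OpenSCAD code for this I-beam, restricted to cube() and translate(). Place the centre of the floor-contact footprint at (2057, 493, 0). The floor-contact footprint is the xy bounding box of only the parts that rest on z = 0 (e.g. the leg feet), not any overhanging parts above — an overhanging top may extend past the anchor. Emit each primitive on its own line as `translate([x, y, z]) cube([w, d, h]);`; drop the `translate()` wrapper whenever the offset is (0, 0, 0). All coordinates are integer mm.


translate([229, 354, 0]) cube([3656, 278, 9]);
translate([229, 483, 9]) cube([3656, 20, 446]);
translate([229, 354, 455]) cube([3656, 278, 9]);


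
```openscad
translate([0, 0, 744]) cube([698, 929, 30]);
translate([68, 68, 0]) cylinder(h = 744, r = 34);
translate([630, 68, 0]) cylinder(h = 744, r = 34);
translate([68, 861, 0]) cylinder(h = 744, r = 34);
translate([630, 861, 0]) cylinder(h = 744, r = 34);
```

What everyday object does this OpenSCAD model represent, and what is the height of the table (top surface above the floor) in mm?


A table. The table height is 774 mm.

A 698×929×30 slab sits at z = 744 on four Ø68 mm round legs — a table. The top surface is at 744 + 30 = 774 mm.


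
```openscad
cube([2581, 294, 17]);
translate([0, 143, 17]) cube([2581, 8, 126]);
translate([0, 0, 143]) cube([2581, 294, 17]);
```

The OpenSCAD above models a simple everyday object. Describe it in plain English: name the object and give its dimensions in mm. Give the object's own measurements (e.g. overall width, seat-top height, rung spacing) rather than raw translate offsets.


An I-beam lying along x, 2581 mm long. Overall section height 160 mm. Two flanges 294 mm wide (y) and 17 mm thick, one on the floor and one at the top; a web 8 mm thick runs between them, centred on the flange width.


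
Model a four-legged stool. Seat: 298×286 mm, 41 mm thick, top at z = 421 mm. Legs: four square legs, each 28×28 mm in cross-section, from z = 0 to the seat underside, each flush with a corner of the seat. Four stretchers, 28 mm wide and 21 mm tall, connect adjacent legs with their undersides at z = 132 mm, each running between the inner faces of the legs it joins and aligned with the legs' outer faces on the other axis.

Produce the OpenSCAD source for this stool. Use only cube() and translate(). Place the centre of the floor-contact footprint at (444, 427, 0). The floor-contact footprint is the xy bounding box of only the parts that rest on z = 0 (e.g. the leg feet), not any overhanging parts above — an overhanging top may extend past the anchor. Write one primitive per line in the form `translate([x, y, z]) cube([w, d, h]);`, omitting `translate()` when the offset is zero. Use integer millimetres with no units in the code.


translate([295, 284, 380]) cube([298, 286, 41]);
translate([295, 284, 0]) cube([28, 28, 380]);
translate([565, 284, 0]) cube([28, 28, 380]);
translate([295, 542, 0]) cube([28, 28, 380]);
translate([565, 542, 0]) cube([28, 28, 380]);
translate([323, 284, 132]) cube([242, 28, 21]);
translate([323, 542, 132]) cube([242, 28, 21]);
translate([295, 312, 132]) cube([28, 230, 21]);
translate([565, 312, 132]) cube([28, 230, 21]);


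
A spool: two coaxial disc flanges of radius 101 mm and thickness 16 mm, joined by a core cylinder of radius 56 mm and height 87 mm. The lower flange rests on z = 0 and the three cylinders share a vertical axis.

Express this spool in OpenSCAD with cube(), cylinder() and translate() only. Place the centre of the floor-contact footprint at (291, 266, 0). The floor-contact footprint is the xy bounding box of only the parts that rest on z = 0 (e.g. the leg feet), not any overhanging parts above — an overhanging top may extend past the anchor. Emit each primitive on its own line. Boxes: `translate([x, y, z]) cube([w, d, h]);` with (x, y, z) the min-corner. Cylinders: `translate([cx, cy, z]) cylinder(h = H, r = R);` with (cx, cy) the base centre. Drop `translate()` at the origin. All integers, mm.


translate([291, 266, 0]) cylinder(h = 16, r = 101);
translate([291, 266, 16]) cylinder(h = 87, r = 56);
translate([291, 266, 103]) cylinder(h = 16, r = 101);


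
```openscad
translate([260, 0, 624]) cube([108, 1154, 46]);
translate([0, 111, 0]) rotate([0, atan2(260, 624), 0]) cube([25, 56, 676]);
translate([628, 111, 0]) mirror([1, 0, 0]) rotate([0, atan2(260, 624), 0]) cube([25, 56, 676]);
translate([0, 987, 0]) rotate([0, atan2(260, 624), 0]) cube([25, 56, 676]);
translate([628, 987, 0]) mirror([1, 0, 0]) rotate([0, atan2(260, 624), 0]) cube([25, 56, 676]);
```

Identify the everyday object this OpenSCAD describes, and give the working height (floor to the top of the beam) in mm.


A sawhorse. The overall height is 670 mm.

A beam across two mirrored pairs of raked legs — a sawhorse. The beam's underside is at z = 624 (matching the legs' vertical rise in atan2(260, 624)) and the beam is 46 mm tall, so its top is at 624 + 46 = 670 mm. The raked legs top out at the beam's underside, so that is the highest point.


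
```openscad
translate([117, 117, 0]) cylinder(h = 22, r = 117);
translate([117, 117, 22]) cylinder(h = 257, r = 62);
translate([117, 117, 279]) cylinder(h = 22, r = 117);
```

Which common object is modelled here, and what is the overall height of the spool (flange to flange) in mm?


A spool. The overall height is 301 mm.

Three coaxial cylinders, large–small–large — a spool. Two 22 mm flanges and a 257 mm core give 22 + 257 + 22 = 301 mm.


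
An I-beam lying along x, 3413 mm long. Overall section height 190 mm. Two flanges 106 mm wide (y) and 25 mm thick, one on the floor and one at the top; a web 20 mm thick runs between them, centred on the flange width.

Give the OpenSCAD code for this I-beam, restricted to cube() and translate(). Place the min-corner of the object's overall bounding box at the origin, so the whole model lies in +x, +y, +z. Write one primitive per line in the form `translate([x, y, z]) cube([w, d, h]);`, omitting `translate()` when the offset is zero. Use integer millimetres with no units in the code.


cube([3413, 106, 25]);
translate([0, 43, 25]) cube([3413, 20, 140]);
translate([0, 0, 165]) cube([3413, 106, 25]);


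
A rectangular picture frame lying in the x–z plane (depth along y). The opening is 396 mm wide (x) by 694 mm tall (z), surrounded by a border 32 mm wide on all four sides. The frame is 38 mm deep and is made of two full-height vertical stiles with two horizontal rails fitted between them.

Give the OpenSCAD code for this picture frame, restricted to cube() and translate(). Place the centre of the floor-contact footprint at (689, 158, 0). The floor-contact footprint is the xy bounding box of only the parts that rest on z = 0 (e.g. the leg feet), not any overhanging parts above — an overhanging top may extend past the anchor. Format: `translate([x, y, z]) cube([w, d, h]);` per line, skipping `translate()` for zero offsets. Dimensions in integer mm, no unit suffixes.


translate([459, 139, 0]) cube([32, 38, 758]);
translate([887, 139, 0]) cube([32, 38, 758]);
translate([491, 139, 0]) cube([396, 38, 32]);
translate([491, 139, 726]) cube([396, 38, 32]);


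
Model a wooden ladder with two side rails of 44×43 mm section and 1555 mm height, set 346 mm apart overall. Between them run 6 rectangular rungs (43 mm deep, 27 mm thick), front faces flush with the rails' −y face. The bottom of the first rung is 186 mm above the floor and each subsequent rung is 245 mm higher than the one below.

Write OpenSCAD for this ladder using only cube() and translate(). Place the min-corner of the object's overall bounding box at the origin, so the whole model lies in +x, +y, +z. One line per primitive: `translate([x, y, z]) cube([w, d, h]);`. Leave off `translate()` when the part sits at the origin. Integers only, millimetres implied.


// rung span = 346 - 2*44 = 258
// rung[k] z = 186 + k*245
cube([44, 43, 1555]);
translate([302, 0, 0]) cube([44, 43, 1555]);
translate([44, 0, 186]) cube([258, 43, 27]);
translate([44, 0, 431]) cube([258, 43, 27]);
translate([44, 0, 676]) cube([258, 43, 27]);
translate([44, 0, 921]) cube([258, 43, 27]);
translate([44, 0, 1166]) cube([258, 43, 27]);
translate([44, 0, 1411]) cube([258, 43, 27]);


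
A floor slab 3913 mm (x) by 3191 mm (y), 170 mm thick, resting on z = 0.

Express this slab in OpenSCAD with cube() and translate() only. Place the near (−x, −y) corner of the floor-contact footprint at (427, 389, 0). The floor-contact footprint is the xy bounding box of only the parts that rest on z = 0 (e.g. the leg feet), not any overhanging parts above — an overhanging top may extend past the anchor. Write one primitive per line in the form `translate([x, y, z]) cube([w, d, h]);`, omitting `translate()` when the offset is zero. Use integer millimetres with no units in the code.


translate([427, 389, 0]) cube([3913, 3191, 170]);


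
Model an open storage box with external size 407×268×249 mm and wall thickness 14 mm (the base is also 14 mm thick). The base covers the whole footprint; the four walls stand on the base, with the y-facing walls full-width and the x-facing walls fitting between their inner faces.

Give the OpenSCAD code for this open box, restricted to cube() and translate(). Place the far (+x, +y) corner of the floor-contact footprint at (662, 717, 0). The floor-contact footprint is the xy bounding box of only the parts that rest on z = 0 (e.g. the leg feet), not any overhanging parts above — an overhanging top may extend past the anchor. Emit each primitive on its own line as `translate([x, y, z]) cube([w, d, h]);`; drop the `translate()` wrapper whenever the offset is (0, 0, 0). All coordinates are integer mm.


translate([255, 449, 0]) cube([407, 268, 14]);
translate([255, 449, 14]) cube([407, 14, 235]);
translate([255, 703, 14]) cube([407, 14, 235]);
translate([255, 463, 14]) cube([14, 240, 235]);
translate([648, 463, 14]) cube([14, 240, 235]);


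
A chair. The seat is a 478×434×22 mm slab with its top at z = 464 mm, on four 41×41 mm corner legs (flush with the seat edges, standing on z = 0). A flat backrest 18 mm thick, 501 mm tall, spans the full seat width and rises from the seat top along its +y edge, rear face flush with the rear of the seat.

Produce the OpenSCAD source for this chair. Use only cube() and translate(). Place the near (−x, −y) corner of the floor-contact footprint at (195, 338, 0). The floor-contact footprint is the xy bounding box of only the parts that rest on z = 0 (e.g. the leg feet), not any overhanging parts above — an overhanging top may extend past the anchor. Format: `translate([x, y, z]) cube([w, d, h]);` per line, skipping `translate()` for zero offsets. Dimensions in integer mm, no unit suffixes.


translate([195, 338, 442]) cube([478, 434, 22]);
translate([195, 338, 0]) cube([41, 41, 442]);
translate([632, 338, 0]) cube([41, 41, 442]);
translate([195, 731, 0]) cube([41, 41, 442]);
translate([632, 731, 0]) cube([41, 41, 442]);
translate([195, 754, 464]) cube([478, 18, 501]);


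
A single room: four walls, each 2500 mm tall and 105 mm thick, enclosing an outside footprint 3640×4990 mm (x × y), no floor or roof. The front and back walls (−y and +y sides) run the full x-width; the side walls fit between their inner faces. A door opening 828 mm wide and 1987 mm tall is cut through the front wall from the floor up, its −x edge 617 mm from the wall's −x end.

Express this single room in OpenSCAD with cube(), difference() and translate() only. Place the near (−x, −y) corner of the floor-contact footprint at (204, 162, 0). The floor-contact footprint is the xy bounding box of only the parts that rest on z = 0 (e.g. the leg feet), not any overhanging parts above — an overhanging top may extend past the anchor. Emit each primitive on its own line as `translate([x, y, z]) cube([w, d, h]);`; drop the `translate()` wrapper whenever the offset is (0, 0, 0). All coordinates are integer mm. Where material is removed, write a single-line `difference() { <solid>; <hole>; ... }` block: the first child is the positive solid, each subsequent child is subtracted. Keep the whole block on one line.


difference() { translate([204, 162, 0]) cube([3640, 105, 2500]); translate([821, 162, 0]) cube([828, 105, 1987]); }
translate([204, 5047, 0]) cube([3640, 105, 2500]);
translate([204, 267, 0]) cube([105, 4780, 2500]);
translate([3739, 267, 0]) cube([105, 4780, 2500]);


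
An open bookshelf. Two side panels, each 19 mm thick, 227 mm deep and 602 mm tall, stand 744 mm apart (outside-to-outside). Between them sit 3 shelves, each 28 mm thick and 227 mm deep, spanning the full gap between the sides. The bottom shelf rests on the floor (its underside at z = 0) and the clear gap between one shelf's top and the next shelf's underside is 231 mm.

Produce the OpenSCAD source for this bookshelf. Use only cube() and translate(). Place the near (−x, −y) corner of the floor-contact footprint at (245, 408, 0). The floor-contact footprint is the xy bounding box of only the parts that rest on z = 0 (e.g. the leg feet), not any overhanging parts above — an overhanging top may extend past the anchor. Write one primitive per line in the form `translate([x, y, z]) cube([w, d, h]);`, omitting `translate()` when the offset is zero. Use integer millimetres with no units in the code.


translate([245, 408, 0]) cube([19, 227, 602]);
translate([970, 408, 0]) cube([19, 227, 602]);
translate([264, 408, 0]) cube([706, 227, 28]);
translate([264, 408, 259]) cube([706, 227, 28]);
translate([264, 408, 518]) cube([706, 227, 28]);


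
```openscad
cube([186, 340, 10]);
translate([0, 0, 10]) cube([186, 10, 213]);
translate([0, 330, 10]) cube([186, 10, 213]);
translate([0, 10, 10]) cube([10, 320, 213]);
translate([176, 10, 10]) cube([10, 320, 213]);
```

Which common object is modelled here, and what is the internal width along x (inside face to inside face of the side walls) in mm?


An open box. The internal width is 166 mm.

A 186×340 base slab with four walls standing on it — an open box. The base is 186 mm wide and the walls are 10 mm thick, so the internal width is 186 − 2 × 10 = 166 mm.


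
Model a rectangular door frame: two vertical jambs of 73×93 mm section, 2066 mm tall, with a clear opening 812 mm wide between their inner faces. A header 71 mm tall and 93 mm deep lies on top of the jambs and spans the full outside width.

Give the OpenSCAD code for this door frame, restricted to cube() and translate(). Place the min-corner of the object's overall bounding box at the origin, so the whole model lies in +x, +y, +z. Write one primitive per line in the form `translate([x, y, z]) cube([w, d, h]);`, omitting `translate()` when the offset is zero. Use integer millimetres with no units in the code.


cube([73, 93, 2066]);
translate([885, 0, 0]) cube([73, 93, 2066]);
translate([0, 0, 2066]) cube([958, 93, 71]);


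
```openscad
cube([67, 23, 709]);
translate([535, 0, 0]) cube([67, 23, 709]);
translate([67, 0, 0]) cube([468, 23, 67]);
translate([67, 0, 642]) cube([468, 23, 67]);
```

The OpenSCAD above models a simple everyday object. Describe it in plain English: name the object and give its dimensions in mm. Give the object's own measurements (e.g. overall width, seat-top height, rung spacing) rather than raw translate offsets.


A rectangular picture frame lying in the x–z plane (depth along y). The opening is 468 mm wide (x) by 575 mm tall (z), surrounded by a border 67 mm wide on all four sides. The frame is 23 mm deep and is made of two full-height vertical stiles with two horizontal rails fitted between them.


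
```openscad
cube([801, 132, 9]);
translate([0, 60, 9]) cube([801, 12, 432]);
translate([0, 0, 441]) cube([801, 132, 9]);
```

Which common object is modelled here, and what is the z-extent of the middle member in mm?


An I-beam. The web height is 432 mm.

Two wide flanges with a thin centred web — an I-beam. Overall 450 mm minus two 9 mm flanges gives a web of 450 − 2·9 = 432 mm.


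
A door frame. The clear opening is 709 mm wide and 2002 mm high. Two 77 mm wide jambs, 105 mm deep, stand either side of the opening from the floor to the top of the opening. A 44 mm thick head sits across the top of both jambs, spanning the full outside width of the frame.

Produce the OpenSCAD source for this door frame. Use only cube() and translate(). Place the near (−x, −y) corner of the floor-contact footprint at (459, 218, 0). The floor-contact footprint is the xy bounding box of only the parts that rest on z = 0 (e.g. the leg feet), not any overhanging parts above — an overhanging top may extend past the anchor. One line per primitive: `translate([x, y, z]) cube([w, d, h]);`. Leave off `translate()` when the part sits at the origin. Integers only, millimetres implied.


translate([459, 218, 0]) cube([77, 105, 2002]);
translate([1245, 218, 0]) cube([77, 105, 2002]);
translate([459, 218, 2002]) cube([863, 105, 44]);


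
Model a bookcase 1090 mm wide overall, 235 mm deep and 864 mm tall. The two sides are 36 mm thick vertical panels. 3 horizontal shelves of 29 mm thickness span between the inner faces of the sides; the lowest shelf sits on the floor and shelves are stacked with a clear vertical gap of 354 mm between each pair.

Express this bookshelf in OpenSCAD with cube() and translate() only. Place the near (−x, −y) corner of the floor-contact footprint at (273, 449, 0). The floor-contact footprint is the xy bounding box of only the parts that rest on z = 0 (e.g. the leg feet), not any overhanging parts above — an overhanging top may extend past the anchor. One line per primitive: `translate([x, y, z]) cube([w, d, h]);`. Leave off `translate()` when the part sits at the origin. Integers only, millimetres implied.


translate([273, 449, 0]) cube([36, 235, 864]);
translate([1327, 449, 0]) cube([36, 235, 864]);
translate([309, 449, 0]) cube([1018, 235, 29]);
translate([309, 449, 383]) cube([1018, 235, 29]);
translate([309, 449, 766]) cube([1018, 235, 29]);


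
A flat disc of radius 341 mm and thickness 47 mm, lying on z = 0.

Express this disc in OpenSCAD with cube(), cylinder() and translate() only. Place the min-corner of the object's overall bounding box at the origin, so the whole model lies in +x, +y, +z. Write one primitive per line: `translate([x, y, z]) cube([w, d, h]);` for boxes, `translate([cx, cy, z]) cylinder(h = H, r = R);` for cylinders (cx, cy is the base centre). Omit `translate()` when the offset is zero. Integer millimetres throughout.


translate([341, 341, 0]) cylinder(h = 47, r = 341);


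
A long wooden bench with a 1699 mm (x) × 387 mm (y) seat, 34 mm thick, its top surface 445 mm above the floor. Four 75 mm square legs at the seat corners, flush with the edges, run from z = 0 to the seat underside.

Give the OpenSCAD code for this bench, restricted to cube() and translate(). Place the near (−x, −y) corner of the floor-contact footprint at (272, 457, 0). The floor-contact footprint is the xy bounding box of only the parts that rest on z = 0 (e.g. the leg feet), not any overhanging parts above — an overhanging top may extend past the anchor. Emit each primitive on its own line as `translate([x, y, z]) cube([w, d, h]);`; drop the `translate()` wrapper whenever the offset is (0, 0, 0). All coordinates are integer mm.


translate([272, 457, 411]) cube([1699, 387, 34]);
translate([272, 457, 0]) cube([75, 75, 411]);
translate([272, 769, 0]) cube([75, 75, 411]);
translate([1896, 457, 0]) cube([75, 75, 411]);
translate([1896, 769, 0]) cube([75, 75, 411]);


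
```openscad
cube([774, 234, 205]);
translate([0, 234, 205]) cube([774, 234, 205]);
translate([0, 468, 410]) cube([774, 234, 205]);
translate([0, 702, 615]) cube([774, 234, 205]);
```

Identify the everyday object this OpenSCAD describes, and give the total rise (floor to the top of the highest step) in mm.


A staircase. The total rise is 820 mm.

4 identical blocks, each offset up and back from the previous — a staircase. Each step is 205 mm tall and there are 4 of them, so the total rise is 4 × 205 = 820 mm.


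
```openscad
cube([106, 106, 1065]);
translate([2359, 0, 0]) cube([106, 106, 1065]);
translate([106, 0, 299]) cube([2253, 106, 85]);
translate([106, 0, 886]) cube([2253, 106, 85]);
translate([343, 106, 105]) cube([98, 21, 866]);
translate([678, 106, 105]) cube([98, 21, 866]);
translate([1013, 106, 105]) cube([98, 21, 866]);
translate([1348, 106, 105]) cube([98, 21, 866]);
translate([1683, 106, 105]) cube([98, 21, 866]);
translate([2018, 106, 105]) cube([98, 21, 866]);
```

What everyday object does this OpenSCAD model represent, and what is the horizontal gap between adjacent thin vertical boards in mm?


A fence section. The picket gap is 237 mm.

Two posts, two rails, 6 pickets — a fence section. Span 2253 mm holds 6 pickets of 98 mm with 7 equal gaps: ⌊(2253 − 6·98) / 7⌋ = 237 mm.


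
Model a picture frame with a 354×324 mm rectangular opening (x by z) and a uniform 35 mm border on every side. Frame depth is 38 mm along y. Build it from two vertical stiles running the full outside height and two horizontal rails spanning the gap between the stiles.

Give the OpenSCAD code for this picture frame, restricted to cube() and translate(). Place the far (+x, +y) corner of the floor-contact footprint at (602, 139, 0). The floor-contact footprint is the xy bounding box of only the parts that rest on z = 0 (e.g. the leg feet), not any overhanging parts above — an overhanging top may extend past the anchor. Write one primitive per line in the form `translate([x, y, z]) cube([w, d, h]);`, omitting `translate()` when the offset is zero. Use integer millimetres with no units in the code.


translate([178, 101, 0]) cube([35, 38, 394]);
translate([567, 101, 0]) cube([35, 38, 394]);
translate([213, 101, 0]) cube([354, 38, 35]);
translate([213, 101, 359]) cube([354, 38, 35]);


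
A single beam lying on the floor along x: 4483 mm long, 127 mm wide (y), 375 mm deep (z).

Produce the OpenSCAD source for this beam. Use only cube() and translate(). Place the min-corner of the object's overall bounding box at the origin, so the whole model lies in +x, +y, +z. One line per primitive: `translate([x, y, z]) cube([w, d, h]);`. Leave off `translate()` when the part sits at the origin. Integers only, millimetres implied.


cube([4483, 127, 375]);


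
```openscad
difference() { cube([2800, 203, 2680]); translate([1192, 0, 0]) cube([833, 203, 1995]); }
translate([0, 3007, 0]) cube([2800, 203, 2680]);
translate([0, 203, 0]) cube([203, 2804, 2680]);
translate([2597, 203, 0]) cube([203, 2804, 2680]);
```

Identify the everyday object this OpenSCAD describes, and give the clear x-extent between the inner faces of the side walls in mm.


A single room. The interior width is 2394 mm.

Four walls enclosing a rectangle with a door in the front wall — a room. Outside width 2800 minus two 203 mm walls gives 2394 mm.


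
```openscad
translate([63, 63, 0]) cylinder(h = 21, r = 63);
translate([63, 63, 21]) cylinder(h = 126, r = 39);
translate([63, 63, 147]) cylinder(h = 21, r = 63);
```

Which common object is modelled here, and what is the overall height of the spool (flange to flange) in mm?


A spool. The overall height is 168 mm.

Three coaxial cylinders, large–small–large — a spool. Two 21 mm flanges and a 126 mm core give 21 + 126 + 21 = 168 mm.


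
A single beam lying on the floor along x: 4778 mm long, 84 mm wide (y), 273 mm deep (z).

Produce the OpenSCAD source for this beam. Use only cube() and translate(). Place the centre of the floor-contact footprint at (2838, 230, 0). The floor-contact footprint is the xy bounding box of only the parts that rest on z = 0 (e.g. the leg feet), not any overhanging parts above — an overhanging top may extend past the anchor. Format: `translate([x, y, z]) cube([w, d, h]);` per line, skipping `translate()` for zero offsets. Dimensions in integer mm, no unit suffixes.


translate([449, 188, 0]) cube([4778, 84, 273]);


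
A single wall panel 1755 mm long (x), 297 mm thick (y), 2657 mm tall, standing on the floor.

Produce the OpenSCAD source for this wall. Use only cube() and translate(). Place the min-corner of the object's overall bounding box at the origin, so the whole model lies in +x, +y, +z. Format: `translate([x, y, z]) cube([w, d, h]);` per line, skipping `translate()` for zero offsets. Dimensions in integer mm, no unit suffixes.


cube([1755, 297, 2657]);


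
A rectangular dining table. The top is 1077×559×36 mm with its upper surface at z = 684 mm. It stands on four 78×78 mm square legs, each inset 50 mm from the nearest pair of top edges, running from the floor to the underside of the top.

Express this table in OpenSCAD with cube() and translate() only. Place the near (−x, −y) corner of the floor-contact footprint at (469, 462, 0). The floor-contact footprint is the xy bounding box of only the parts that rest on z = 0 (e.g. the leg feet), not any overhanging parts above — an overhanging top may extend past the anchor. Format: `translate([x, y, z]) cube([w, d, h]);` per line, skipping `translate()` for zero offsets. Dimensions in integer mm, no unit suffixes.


// leg_h = 684 - 36 = 648
translate([419, 412, 648]) cube([1077, 559, 36]);
translate([469, 462, 0]) cube([78, 78, 648]);
translate([1368, 462, 0]) cube([78, 78, 648]);
translate([469, 843, 0]) cube([78, 78, 648]);
translate([1368, 843, 0]) cube([78, 78, 648]);


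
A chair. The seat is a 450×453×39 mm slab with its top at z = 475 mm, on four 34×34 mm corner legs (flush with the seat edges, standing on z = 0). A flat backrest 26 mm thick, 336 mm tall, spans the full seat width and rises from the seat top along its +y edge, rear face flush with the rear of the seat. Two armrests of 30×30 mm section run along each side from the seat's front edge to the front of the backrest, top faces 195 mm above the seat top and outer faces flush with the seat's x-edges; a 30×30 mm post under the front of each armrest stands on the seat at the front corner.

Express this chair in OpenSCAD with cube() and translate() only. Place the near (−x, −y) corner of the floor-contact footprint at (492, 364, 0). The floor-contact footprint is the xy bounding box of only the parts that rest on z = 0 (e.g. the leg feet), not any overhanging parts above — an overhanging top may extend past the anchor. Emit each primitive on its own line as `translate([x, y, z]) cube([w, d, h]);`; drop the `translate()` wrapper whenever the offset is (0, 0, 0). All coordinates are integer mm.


// leg_h = 475 - 39 = 436
// arm post h = 195 - 30 = 165
translate([492, 364, 436]) cube([450, 453, 39]);
translate([492, 364, 0]) cube([34, 34, 436]);
translate([908, 364, 0]) cube([34, 34, 436]);
translate([492, 783, 0]) cube([34, 34, 436]);
translate([908, 783, 0]) cube([34, 34, 436]);
translate([492, 791, 475]) cube([450, 26, 336]);
translate([492, 364, 640]) cube([30, 427, 30]);
translate([912, 364, 640]) cube([30, 427, 30]);
translate([492, 364, 475]) cube([30, 30, 165]);
translate([912, 364, 475]) cube([30, 30, 165]);


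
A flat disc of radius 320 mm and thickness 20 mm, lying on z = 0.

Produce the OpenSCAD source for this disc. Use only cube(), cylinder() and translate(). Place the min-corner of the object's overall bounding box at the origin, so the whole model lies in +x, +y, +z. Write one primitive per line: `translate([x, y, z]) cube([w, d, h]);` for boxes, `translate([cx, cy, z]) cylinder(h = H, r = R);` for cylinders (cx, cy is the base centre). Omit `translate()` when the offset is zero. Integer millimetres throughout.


translate([320, 320, 0]) cylinder(h = 20, r = 320);


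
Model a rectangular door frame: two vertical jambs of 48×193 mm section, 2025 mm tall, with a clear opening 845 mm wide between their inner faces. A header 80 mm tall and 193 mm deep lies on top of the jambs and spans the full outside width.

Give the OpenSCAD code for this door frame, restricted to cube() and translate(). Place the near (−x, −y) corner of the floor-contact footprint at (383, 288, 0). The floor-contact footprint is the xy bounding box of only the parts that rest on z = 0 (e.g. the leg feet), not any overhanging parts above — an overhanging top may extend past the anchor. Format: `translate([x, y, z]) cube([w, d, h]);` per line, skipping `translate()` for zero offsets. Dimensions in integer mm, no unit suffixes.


translate([383, 288, 0]) cube([48, 193, 2025]);
translate([1276, 288, 0]) cube([48, 193, 2025]);
translate([383, 288, 2025]) cube([941, 193, 80]);


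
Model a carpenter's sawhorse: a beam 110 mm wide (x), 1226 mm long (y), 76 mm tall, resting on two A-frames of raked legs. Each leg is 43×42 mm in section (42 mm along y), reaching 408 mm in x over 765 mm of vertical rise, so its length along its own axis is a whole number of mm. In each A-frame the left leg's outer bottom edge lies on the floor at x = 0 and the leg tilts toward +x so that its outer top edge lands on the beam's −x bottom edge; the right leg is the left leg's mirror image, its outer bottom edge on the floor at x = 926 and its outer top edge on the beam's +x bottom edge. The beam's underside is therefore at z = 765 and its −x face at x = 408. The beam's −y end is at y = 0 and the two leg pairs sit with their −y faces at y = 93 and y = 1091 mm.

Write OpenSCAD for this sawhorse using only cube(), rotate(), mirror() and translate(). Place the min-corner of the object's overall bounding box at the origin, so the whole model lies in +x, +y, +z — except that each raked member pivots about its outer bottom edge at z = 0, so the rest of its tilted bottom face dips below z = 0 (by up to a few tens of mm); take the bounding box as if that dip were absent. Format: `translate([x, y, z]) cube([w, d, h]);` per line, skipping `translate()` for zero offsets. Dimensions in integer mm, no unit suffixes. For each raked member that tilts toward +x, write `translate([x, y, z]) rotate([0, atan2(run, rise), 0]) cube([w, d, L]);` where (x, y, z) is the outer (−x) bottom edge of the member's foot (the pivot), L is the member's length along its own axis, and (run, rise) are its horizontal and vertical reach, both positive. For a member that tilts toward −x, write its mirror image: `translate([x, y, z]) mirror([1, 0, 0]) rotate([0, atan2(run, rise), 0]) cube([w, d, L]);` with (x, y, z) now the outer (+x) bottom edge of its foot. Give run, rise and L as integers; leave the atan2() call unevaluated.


translate([408, 0, 765]) cube([110, 1226, 76]);
translate([0, 93, 0]) rotate([0, atan2(408, 765), 0]) cube([43, 42, 867]);
translate([926, 93, 0]) mirror([1, 0, 0]) rotate([0, atan2(408, 765), 0]) cube([43, 42, 867]);
translate([0, 1091, 0]) rotate([0, atan2(408, 765), 0]) cube([43, 42, 867]);
translate([926, 1091, 0]) mirror([1, 0, 0]) rotate([0, atan2(408, 765), 0]) cube([43, 42, 867]);


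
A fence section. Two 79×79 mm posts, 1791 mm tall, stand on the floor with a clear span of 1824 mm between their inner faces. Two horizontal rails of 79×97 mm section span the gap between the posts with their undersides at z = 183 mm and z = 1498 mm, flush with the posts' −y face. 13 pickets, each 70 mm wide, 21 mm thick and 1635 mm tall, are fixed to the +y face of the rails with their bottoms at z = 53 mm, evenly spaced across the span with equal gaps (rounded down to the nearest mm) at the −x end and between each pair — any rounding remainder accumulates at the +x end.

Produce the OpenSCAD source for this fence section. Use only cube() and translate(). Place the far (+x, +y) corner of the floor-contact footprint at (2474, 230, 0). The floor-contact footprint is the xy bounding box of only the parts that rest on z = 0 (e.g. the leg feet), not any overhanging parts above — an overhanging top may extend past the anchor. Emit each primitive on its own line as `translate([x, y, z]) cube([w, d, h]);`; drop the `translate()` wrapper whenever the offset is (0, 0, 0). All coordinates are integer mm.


translate([492, 151, 0]) cube([79, 79, 1791]);
translate([2395, 151, 0]) cube([79, 79, 1791]);
translate([571, 151, 183]) cube([1824, 79, 97]);
translate([571, 151, 1498]) cube([1824, 79, 97]);
translate([636, 230, 53]) cube([70, 21, 1635]);
translate([771, 230, 53]) cube([70, 21, 1635]);
translate([906, 230, 53]) cube([70, 21, 1635]);
translate([1041, 230, 53]) cube([70, 21, 1635]);
translate([1176, 230, 53]) cube([70, 21, 1635]);
translate([1311, 230, 53]) cube([70, 21, 1635]);
translate([1446, 230, 53]) cube([70, 21, 1635]);
translate([1581, 230, 53]) cube([70, 21, 1635]);
translate([1716, 230, 53]) cube([70, 21, 1635]);
translate([1851, 230, 53]) cube([70, 21, 1635]);
translate([1986, 230, 53]) cube([70, 21, 1635]);
translate([2121, 230, 53]) cube([70, 21, 1635]);
translate([2256, 230, 53]) cube([70, 21, 1635]);


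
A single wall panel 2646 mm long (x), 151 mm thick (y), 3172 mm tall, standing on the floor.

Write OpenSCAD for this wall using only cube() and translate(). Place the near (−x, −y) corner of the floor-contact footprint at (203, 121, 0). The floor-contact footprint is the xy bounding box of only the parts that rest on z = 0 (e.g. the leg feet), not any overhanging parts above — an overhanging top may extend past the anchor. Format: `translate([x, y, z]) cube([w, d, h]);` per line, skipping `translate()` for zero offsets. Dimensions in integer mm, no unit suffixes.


translate([203, 121, 0]) cube([2646, 151, 3172]);


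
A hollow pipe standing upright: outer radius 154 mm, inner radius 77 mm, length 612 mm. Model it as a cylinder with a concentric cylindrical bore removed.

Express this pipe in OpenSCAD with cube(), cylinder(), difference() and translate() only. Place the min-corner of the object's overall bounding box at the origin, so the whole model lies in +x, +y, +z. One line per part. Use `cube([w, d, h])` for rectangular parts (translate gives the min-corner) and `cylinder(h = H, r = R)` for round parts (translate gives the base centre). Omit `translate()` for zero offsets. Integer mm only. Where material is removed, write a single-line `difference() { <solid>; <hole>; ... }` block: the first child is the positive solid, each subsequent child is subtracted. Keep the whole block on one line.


difference() { translate([154, 154, 0]) cylinder(h = 612, r = 154); translate([154, 154, 0]) cylinder(h = 612, r = 77); }


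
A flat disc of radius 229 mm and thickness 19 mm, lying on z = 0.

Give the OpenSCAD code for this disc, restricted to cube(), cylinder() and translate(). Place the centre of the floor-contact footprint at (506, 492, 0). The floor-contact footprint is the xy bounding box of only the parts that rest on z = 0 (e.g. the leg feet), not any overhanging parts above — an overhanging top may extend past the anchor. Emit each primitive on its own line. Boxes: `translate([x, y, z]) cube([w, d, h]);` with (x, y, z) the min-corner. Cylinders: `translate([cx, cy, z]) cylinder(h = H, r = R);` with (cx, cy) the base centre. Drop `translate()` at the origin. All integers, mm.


translate([506, 492, 0]) cylinder(h = 19, r = 229);


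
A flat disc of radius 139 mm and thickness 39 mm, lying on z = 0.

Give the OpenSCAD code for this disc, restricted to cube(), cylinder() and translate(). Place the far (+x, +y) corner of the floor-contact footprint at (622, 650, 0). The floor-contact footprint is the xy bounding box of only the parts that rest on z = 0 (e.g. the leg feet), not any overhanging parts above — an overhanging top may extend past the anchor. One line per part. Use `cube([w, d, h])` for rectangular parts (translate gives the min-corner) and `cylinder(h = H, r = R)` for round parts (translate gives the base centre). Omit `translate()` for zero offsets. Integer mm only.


translate([483, 511, 0]) cylinder(h = 39, r = 139);


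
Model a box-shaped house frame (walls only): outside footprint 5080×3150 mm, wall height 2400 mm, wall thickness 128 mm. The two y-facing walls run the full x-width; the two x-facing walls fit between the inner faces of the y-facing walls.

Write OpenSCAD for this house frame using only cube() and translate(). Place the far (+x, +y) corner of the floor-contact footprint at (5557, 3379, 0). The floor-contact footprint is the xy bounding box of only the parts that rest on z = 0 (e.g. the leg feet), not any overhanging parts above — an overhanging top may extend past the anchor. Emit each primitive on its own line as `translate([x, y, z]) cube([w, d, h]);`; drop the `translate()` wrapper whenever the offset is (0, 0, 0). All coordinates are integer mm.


translate([477, 229, 0]) cube([5080, 128, 2400]);
translate([477, 3251, 0]) cube([5080, 128, 2400]);
translate([477, 357, 0]) cube([128, 2894, 2400]);
translate([5429, 357, 0]) cube([128, 2894, 2400]);


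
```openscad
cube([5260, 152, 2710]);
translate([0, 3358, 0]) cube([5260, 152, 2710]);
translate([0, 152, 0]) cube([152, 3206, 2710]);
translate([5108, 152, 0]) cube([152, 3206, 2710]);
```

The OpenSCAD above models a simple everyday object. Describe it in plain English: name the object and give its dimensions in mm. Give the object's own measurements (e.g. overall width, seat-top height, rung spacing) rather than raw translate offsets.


The wall frame of a small rectangular building: four walls, each 2710 mm tall and 152 mm thick, enclosing a footprint 5260 mm (x) by 3510 mm (y) outside-to-outside, with no floor or roof. The front and back walls (the −y and +y sides) span the full width; the two side walls fit between them.


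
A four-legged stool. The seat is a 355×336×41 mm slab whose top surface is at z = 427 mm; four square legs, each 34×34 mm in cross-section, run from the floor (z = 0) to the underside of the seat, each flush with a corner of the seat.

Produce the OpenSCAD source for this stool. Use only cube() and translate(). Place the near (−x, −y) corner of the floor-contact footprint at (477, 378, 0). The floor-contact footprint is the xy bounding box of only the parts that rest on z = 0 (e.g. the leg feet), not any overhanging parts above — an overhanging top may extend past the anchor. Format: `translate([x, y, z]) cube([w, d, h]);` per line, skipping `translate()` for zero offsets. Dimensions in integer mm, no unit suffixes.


translate([477, 378, 386]) cube([355, 336, 41]);
translate([477, 378, 0]) cube([34, 34, 386]);
translate([798, 378, 0]) cube([34, 34, 386]);
translate([477, 680, 0]) cube([34, 34, 386]);
translate([798, 680, 0]) cube([34, 34, 386]);


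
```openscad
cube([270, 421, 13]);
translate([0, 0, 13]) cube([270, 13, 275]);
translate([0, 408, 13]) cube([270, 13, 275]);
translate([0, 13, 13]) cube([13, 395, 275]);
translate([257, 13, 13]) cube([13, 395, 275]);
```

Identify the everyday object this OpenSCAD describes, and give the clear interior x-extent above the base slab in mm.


An open box. The internal width is 244 mm.

A 270×421 base slab with four walls standing on it — an open box. The base is 270 mm wide and the walls are 13 mm thick, so the internal width is 270 − 2 × 13 = 244 mm.
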